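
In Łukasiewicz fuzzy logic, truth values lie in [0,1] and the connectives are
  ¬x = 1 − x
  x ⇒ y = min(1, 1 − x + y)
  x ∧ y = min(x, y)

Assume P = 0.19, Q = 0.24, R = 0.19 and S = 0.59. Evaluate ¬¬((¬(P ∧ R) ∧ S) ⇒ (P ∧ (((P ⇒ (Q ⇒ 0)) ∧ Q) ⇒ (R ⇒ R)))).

P ∧ R = min(0.19, 0.19) = 0.19
¬(P ∧ R) = 1 − 0.19 = 0.81
¬(P ∧ R) ∧ S = min(0.81, 0.59) = 0.59
Q ⇒ 0 = min(1, 1 − 0.24 + 0.00) = min(1, 0.76) = 0.76
P ⇒ (Q ⇒ 0) = min(1, 1 − 0.19 + 0.76) = min(1, 1.57) = 1.00
(P ⇒ (Q ⇒ 0)) ∧ Q = min(1.00, 0.24) = 0.24
R ⇒ R = min(1, 1 − 0.19 + 0.19) = min(1, 1.00) = 1.00
((P ⇒ (Q ⇒ 0)) ∧ Q) ⇒ (R ⇒ R) = min(1, 1 − 0.24 + 1.00) = min(1, 1.76) = 1.00
P ∧ (((P ⇒ (Q ⇒ 0)) ∧ Q) ⇒ (R ⇒ R)) = min(0.19, 1.00) = 0.19
(¬(P ∧ R) ∧ S) ⇒ (P ∧ (((P ⇒ (Q ⇒ 0)) ∧ Q) ⇒ (R ⇒ R))) = min(1, 1 − 0.59 + 0.19) = min(1, 0.60) = 0.60
¬((¬(P ∧ R) ∧ S) ⇒ (P ∧ (((P ⇒ (Q ⇒ 0)) ∧ Q) ⇒ (R ⇒ R)))) = 1 − 0.60 = 0.40
¬¬((¬(P ∧ R) ∧ S) ⇒ (P ∧ (((P ⇒ (Q ⇒ 0)) ∧ Q) ⇒ (R ⇒ R)))) = 1 − 0.40 = 0.60

0.60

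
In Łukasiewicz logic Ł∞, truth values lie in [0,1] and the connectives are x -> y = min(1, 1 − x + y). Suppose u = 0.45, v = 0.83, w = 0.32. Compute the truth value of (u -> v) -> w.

u -> v = min(1, 1 − 0.45 + 0.83) = min(1, 1.38) = 1.00
(u -> v) -> w = min(1, 1 − 1.00 + 0.32) = min(1, 0.32) = 0.32

0.32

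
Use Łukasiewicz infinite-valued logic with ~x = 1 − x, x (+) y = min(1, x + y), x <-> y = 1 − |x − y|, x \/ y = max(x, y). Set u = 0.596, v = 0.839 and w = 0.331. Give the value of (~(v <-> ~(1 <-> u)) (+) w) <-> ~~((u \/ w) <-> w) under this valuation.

1 <-> u = 1 − |1.000 − 0.596| = 1 − 0.404 = 0.596
~(1 <-> u) = 1 − 0.596 = 0.404
v <-> ~(1 <-> u) = 1 − |0.839 − 0.404| = 1 − 0.435 = 0.565
~(v <-> ~(1 <-> u)) = 1 − 0.565 = 0.435
~(v <-> ~(1 <-> u)) (+) w = min(1, 0.435 + 0.331) = min(1, 0.766) = 0.766
u \/ w = max(0.596, 0.331) = 0.596
(u \/ w) <-> w = 1 − |0.596 − 0.331| = 1 − 0.265 = 0.735
~((u \/ w) <-> w) = 1 − 0.735 = 0.265
~~((u \/ w) <-> w) = 1 − 0.265 = 0.735
(~(v <-> ~(1 <-> u)) (+) w) <-> ~~((u \/ w) <-> w) = 1 − |0.766 − 0.735| = 1 − 0.031 = 0.969

0.969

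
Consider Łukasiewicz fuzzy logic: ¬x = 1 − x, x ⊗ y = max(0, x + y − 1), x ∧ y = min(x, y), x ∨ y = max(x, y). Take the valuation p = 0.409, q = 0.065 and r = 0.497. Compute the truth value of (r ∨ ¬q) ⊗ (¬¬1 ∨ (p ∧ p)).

0.935

¬q = 1 − 0.065 = 0.935
r ∨ ¬q = max(0.497, 0.935) = 0.935
¬1 = 1 − 1.000 = 0.000
¬¬1 = 1 − 0.000 = 1.000
p ∧ p = min(0.409, 0.409) = 0.409
¬¬1 ∨ (p ∧ p) = max(1.000, 0.409) = 1.000
(r ∨ ¬q) ⊗ (¬¬1 ∨ (p ∧ p)) = max(0, 0.935 + 1.000 − 1) = max(0, 0.935) = 0.935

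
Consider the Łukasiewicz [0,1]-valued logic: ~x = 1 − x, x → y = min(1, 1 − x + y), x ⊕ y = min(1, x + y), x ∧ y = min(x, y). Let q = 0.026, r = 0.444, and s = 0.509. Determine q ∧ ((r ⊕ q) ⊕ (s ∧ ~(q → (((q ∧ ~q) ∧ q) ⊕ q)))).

0.026

r ⊕ q = min(1, 0.444 + 0.026) = min(1, 0.470) = 0.470
~q = 1 − 0.026 = 0.974
q ∧ ~q = min(0.026, 0.974) = 0.026
(q ∧ ~q) ∧ q = min(0.026, 0.026) = 0.026
((q ∧ ~q) ∧ q) ⊕ q = min(1, 0.026 + 0.026) = min(1, 0.052) = 0.052
q → (((q ∧ ~q) ∧ q) ⊕ q) = min(1, 1 − 0.026 + 0.052) = min(1, 1.026) = 1.000
~(q → (((q ∧ ~q) ∧ q) ⊕ q)) = 1 − 1.000 = 0.000
s ∧ ~(q → (((q ∧ ~q) ∧ q) ⊕ q)) = min(0.509, 0.000) = 0.000
(r ⊕ q) ⊕ (s ∧ ~(q → (((q ∧ ~q) ∧ q) ⊕ q))) = min(1, 0.470 + 0.000) = min(1, 0.470) = 0.470
q ∧ ((r ⊕ q) ⊕ (s ∧ ~(q → (((q ∧ ~q) ∧ q) ⊕ q)))) = min(0.026, 0.470) = 0.026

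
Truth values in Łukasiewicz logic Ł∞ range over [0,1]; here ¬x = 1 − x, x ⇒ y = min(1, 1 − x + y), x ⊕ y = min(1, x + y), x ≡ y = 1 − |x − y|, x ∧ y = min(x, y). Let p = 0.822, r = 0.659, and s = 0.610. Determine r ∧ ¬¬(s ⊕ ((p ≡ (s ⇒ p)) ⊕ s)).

0.659

s ⇒ p = min(1, 1 − 0.610 + 0.822) = min(1, 1.212) = 1.000
p ≡ (s ⇒ p) = 1 − |0.822 − 1.000| = 1 − 0.178 = 0.822
(p ≡ (s ⇒ p)) ⊕ s = min(1, 0.822 + 0.610) = min(1, 1.432) = 1.000
s ⊕ ((p ≡ (s ⇒ p)) ⊕ s) = min(1, 0.610 + 1.000) = min(1, 1.610) = 1.000
¬(s ⊕ ((p ≡ (s ⇒ p)) ⊕ s)) = 1 − 1.000 = 0.000
¬¬(s ⊕ ((p ≡ (s ⇒ p)) ⊕ s)) = 1 − 0.000 = 1.000
r ∧ ¬¬(s ⊕ ((p ≡ (s ⇒ p)) ⊕ s)) = min(0.659, 1.000) = 0.659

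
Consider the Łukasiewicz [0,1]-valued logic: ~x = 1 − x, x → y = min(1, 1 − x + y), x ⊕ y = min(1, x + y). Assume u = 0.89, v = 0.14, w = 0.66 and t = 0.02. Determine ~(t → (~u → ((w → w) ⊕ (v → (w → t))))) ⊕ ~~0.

0.00

~u = 1 − 0.89 = 0.11
w → w = min(1, 1 − 0.66 + 0.66) = min(1, 1.00) = 1.00
w → t = min(1, 1 − 0.66 + 0.02) = min(1, 0.36) = 0.36
v → (w → t) = min(1, 1 − 0.14 + 0.36) = min(1, 1.22) = 1.00
(w → w) ⊕ (v → (w → t)) = min(1, 1.00 + 1.00) = min(1, 2.00) = 1.00
~u → ((w → w) ⊕ (v → (w → t))) = min(1, 1 − 0.11 + 1.00) = min(1, 1.89) = 1.00
t → (~u → ((w → w) ⊕ (v → (w → t)))) = min(1, 1 − 0.02 + 1.00) = min(1, 1.98) = 1.00
~(t → (~u → ((w → w) ⊕ (v → (w → t))))) = 1 − 1.00 = 0.00
~0 = 1 − 0.00 = 1.00
~~0 = 1 − 1.00 = 0.00
~(t → (~u → ((w → w) ⊕ (v → (w → t))))) ⊕ ~~0 = min(1, 0.00 + 0.00) = min(1, 0.00) = 0.00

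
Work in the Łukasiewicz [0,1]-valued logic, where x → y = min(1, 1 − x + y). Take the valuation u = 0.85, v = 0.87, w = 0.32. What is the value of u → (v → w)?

v → w = min(1, 1 − 0.87 + 0.32) = min(1, 0.45) = 0.45
u → (v → w) = min(1, 1 − 0.85 + 0.45) = min(1, 0.60) = 0.60

0.60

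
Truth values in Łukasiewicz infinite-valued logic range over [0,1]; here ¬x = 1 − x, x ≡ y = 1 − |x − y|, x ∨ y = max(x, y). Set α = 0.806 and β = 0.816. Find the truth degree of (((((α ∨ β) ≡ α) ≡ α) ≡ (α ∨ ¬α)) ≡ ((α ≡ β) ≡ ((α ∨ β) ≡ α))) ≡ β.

0.826

α ∨ β = max(0.806, 0.816) = 0.816
(α ∨ β) ≡ α = 1 − |0.816 − 0.806| = 1 − 0.010 = 0.990
((α ∨ β) ≡ α) ≡ α = 1 − |0.990 − 0.806| = 1 − 0.184 = 0.816
¬α = 1 − 0.806 = 0.194
α ∨ ¬α = max(0.806, 0.194) = 0.806
(((α ∨ β) ≡ α) ≡ α) ≡ (α ∨ ¬α) = 1 − |0.816 − 0.806| = 1 − 0.010 = 0.990
α ≡ β = 1 − |0.806 − 0.816| = 1 − 0.010 = 0.990
(α ≡ β) ≡ ((α ∨ β) ≡ α) = 1 − |0.990 − 0.990| = 1 − 0.000 = 1.000
((((α ∨ β) ≡ α) ≡ α) ≡ (α ∨ ¬α)) ≡ ((α ≡ β) ≡ ((α ∨ β) ≡ α)) = 1 − |0.990 − 1.000| = 1 − 0.010 = 0.990
(((((α ∨ β) ≡ α) ≡ α) ≡ (α ∨ ¬α)) ≡ ((α ≡ β) ≡ ((α ∨ β) ≡ α))) ≡ β = 1 − |0.990 − 0.816| = 1 − 0.174 = 0.826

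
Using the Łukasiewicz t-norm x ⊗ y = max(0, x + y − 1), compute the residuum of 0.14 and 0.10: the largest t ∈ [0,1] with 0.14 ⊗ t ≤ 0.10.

0.96

The residuum of the Łukasiewicz t-norm gives the supremum: min(1, 1 − 0.14 + 0.10).
1 − 0.14 + 0.10 = 0.96, so t = min(1, 0.96) = 0.96.
Check: 0.14 ⊗ 0.96 = max(0, 0.10) = 0.10 ≤ 0.10.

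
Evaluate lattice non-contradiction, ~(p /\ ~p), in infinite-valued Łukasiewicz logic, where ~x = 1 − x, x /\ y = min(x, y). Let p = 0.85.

~p = 1 − 0.85 = 0.15
p /\ ~p = min(0.85, 0.15) = 0.15
~(p /\ ~p) = 1 − 0.15 = 0.85
(The value 0.85 < 1 shows this instance is not satisfied; not a Ł∞-tautology — its value is 1 − min(a, 1−a).)

0.85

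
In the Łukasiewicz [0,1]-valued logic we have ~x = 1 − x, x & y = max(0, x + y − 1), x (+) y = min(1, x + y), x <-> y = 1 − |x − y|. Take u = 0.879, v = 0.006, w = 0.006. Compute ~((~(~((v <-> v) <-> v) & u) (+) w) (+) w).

v <-> v = 1 − |0.006 − 0.006| = 1 − 0.000 = 1.000
(v <-> v) <-> v = 1 − |1.000 − 0.006| = 1 − 0.994 = 0.006
~((v <-> v) <-> v) = 1 − 0.006 = 0.994
~((v <-> v) <-> v) & u = max(0, 0.994 + 0.879 − 1) = max(0, 0.873) = 0.873
~(~((v <-> v) <-> v) & u) = 1 − 0.873 = 0.127
~(~((v <-> v) <-> v) & u) (+) w = min(1, 0.127 + 0.006) = min(1, 0.133) = 0.133
(~(~((v <-> v) <-> v) & u) (+) w) (+) w = min(1, 0.133 + 0.006) = min(1, 0.139) = 0.139
~((~(~((v <-> v) <-> v) & u) (+) w) (+) w) = 1 − 0.139 = 0.861

0.861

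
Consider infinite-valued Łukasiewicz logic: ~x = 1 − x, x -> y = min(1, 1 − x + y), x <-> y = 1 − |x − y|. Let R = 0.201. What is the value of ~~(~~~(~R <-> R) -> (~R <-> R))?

0.804

~R = 1 − 0.201 = 0.799
~R <-> R = 1 − |0.799 − 0.201| = 1 − 0.598 = 0.402
~(~R <-> R) = 1 − 0.402 = 0.598
~~(~R <-> R) = 1 − 0.598 = 0.402
~~~(~R <-> R) = 1 − 0.402 = 0.598
~~~(~R <-> R) -> (~R <-> R) = min(1, 1 − 0.598 + 0.402) = min(1, 0.804) = 0.804
~(~~~(~R <-> R) -> (~R <-> R)) = 1 − 0.804 = 0.196
~~(~~~(~R <-> R) -> (~R <-> R)) = 1 − 0.196 = 0.804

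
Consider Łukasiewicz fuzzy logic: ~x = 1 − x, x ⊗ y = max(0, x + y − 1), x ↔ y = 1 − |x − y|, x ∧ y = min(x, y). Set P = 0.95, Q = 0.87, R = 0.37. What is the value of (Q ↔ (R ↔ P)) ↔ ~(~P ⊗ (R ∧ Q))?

0.55

R ↔ P = 1 − |0.37 − 0.95| = 1 − 0.58 = 0.42
Q ↔ (R ↔ P) = 1 − |0.87 − 0.42| = 1 − 0.45 = 0.55
~P = 1 − 0.95 = 0.05
R ∧ Q = min(0.37, 0.87) = 0.37
~P ⊗ (R ∧ Q) = max(0, 0.05 + 0.37 − 1) = max(0, -0.58) = 0.00
~(~P ⊗ (R ∧ Q)) = 1 − 0.00 = 1.00
(Q ↔ (R ↔ P)) ↔ ~(~P ⊗ (R ∧ Q)) = 1 − |0.55 − 1.00| = 1 − 0.45 = 0.55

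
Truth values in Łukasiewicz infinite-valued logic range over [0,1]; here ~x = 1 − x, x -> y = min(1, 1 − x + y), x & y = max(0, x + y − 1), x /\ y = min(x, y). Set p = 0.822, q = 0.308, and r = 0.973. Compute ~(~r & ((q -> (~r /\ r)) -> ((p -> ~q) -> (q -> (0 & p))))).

0.973

~r = 1 − 0.973 = 0.027
~r /\ r = min(0.027, 0.973) = 0.027
q -> (~r /\ r) = min(1, 1 − 0.308 + 0.027) = min(1, 0.719) = 0.719
~q = 1 − 0.308 = 0.692
p -> ~q = min(1, 1 − 0.822 + 0.692) = min(1, 0.870) = 0.870
0 & p = max(0, 0.000 + 0.822 − 1) = max(0, -0.178) = 0.000
q -> (0 & p) = min(1, 1 − 0.308 + 0.000) = min(1, 0.692) = 0.692
(p -> ~q) -> (q -> (0 & p)) = min(1, 1 − 0.870 + 0.692) = min(1, 0.822) = 0.822
(q -> (~r /\ r)) -> ((p -> ~q) -> (q -> (0 & p))) = min(1, 1 − 0.719 + 0.822) = min(1, 1.103) = 1.000
~r & ((q -> (~r /\ r)) -> ((p -> ~q) -> (q -> (0 & p)))) = max(0, 0.027 + 1.000 − 1) = max(0, 0.027) = 0.027
~(~r & ((q -> (~r /\ r)) -> ((p -> ~q) -> (q -> (0 & p))))) = 1 − 0.027 = 0.973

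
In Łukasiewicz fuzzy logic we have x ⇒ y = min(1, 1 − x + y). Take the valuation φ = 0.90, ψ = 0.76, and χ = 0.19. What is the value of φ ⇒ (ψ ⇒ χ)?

0.53

ψ ⇒ χ = min(1, 1 − 0.76 + 0.19) = min(1, 0.43) = 0.43
φ ⇒ (ψ ⇒ χ) = min(1, 1 − 0.90 + 0.43) = min(1, 0.53) = 0.53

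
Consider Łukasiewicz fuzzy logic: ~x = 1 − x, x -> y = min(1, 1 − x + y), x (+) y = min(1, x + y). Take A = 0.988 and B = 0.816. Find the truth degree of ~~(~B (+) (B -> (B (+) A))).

1.000

~B = 1 − 0.816 = 0.184
B (+) A = min(1, 0.816 + 0.988) = min(1, 1.804) = 1.000
B -> (B (+) A) = min(1, 1 − 0.816 + 1.000) = min(1, 1.184) = 1.000
~B (+) (B -> (B (+) A)) = min(1, 0.184 + 1.000) = min(1, 1.184) = 1.000
~(~B (+) (B -> (B (+) A))) = 1 − 1.000 = 0.000
~~(~B (+) (B -> (B (+) A))) = 1 − 0.000 = 1.000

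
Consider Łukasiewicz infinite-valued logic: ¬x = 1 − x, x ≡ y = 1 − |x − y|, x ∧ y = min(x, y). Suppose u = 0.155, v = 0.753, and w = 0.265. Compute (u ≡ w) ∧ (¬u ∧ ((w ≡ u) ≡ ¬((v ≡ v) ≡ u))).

u ≡ w = 1 − |0.155 − 0.265| = 1 − 0.110 = 0.890
¬u = 1 − 0.155 = 0.845
w ≡ u = 1 − |0.265 − 0.155| = 1 − 0.110 = 0.890
v ≡ v = 1 − |0.753 − 0.753| = 1 − 0.000 = 1.000
(v ≡ v) ≡ u = 1 − |1.000 − 0.155| = 1 − 0.845 = 0.155
¬((v ≡ v) ≡ u) = 1 − 0.155 = 0.845
(w ≡ u) ≡ ¬((v ≡ v) ≡ u) = 1 − |0.890 − 0.845| = 1 − 0.045 = 0.955
¬u ∧ ((w ≡ u) ≡ ¬((v ≡ v) ≡ u)) = min(0.845, 0.955) = 0.845
(u ≡ w) ∧ (¬u ∧ ((w ≡ u) ≡ ¬((v ≡ v) ≡ u))) = min(0.890, 0.845) = 0.845

0.845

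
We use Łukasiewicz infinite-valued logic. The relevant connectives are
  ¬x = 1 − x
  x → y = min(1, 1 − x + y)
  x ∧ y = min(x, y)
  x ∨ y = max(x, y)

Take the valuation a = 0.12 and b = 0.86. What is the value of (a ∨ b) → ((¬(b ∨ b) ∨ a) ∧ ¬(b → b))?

0.14

a ∨ b = max(0.12, 0.86) = 0.86
b ∨ b = max(0.86, 0.86) = 0.86
¬(b ∨ b) = 1 − 0.86 = 0.14
¬(b ∨ b) ∨ a = max(0.14, 0.12) = 0.14
b → b = min(1, 1 − 0.86 + 0.86) = min(1, 1.00) = 1.00
¬(b → b) = 1 − 1.00 = 0.00
(¬(b ∨ b) ∨ a) ∧ ¬(b → b) = min(0.14, 0.00) = 0.00
(a ∨ b) → ((¬(b ∨ b) ∨ a) ∧ ¬(b → b)) = min(1, 1 − 0.86 + 0.00) = min(1, 0.14) = 0.14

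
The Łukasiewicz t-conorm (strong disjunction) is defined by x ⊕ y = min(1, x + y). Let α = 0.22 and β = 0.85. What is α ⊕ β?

1.00

α ⊕ β = min(1, 0.22 + 0.85) = min(1, 1.07) = 1.00
For comparison, the Gödel t-conorm max(x, y) would give 0.85.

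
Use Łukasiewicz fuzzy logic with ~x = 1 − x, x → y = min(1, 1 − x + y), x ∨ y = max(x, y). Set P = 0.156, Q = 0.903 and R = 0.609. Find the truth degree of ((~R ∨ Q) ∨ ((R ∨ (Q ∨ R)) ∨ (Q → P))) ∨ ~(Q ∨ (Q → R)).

0.903

~R = 1 − 0.609 = 0.391
~R ∨ Q = max(0.391, 0.903) = 0.903
Q ∨ R = max(0.903, 0.609) = 0.903
R ∨ (Q ∨ R) = max(0.609, 0.903) = 0.903
Q → P = min(1, 1 − 0.903 + 0.156) = min(1, 0.253) = 0.253
(R ∨ (Q ∨ R)) ∨ (Q → P) = max(0.903, 0.253) = 0.903
(~R ∨ Q) ∨ ((R ∨ (Q ∨ R)) ∨ (Q → P)) = max(0.903, 0.903) = 0.903
Q → R = min(1, 1 − 0.903 + 0.609) = min(1, 0.706) = 0.706
Q ∨ (Q → R) = max(0.903, 0.706) = 0.903
~(Q ∨ (Q → R)) = 1 − 0.903 = 0.097
((~R ∨ Q) ∨ ((R ∨ (Q ∨ R)) ∨ (Q → P))) ∨ ~(Q ∨ (Q → R)) = max(0.903, 0.097) = 0.903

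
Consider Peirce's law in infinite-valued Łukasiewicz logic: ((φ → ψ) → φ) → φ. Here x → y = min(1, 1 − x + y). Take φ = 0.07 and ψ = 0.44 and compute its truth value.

φ → ψ = min(1, 1 − 0.07 + 0.44) = min(1, 1.37) = 1.00
(φ → ψ) → φ = min(1, 1 − 1.00 + 0.07) = min(1, 0.07) = 0.07
((φ → ψ) → φ) → φ = min(1, 1 − 0.07 + 0.07) = min(1, 1.00) = 1.00

1.00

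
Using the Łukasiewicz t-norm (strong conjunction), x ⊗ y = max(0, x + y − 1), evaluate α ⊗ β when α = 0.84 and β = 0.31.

α ⊗ β = max(0, 0.84 + 0.31 − 1) = max(0, 0.15) = 0.15
For comparison, the Gödel (minimum) t-norm min(x, y) would give 0.31.

0.15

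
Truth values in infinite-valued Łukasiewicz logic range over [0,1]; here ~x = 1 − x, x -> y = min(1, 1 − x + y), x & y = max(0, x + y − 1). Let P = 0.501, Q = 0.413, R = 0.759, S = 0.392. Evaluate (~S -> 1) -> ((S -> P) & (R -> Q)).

0.654

~S = 1 − 0.392 = 0.608
~S -> 1 = min(1, 1 − 0.608 + 1.000) = min(1, 1.392) = 1.000
S -> P = min(1, 1 − 0.392 + 0.501) = min(1, 1.109) = 1.000
R -> Q = min(1, 1 − 0.759 + 0.413) = min(1, 0.654) = 0.654
(S -> P) & (R -> Q) = max(0, 1.000 + 0.654 − 1) = max(0, 0.654) = 0.654
(~S -> 1) -> ((S -> P) & (R -> Q)) = min(1, 1 − 1.000 + 0.654) = min(1, 0.654) = 0.654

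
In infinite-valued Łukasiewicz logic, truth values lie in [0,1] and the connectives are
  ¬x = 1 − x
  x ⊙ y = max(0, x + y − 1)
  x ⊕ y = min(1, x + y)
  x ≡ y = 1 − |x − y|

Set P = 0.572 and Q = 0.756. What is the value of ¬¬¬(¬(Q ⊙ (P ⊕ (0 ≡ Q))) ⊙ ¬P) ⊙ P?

0 ≡ Q = 1 − |0.000 − 0.756| = 1 − 0.756 = 0.244
P ⊕ (0 ≡ Q) = min(1, 0.572 + 0.244) = min(1, 0.816) = 0.816
Q ⊙ (P ⊕ (0 ≡ Q)) = max(0, 0.756 + 0.816 − 1) = max(0, 0.572) = 0.572
¬(Q ⊙ (P ⊕ (0 ≡ Q))) = 1 − 0.572 = 0.428
¬P = 1 − 0.572 = 0.428
¬(Q ⊙ (P ⊕ (0 ≡ Q))) ⊙ ¬P = max(0, 0.428 + 0.428 − 1) = max(0, -0.144) = 0.000
¬(¬(Q ⊙ (P ⊕ (0 ≡ Q))) ⊙ ¬P) = 1 − 0.000 = 1.000
¬¬(¬(Q ⊙ (P ⊕ (0 ≡ Q))) ⊙ ¬P) = 1 − 1.000 = 0.000
¬¬¬(¬(Q ⊙ (P ⊕ (0 ≡ Q))) ⊙ ¬P) = 1 − 0.000 = 1.000
¬¬¬(¬(Q ⊙ (P ⊕ (0 ≡ Q))) ⊙ ¬P) ⊙ P = max(0, 1.000 + 0.572 − 1) = max(0, 0.572) = 0.572

0.572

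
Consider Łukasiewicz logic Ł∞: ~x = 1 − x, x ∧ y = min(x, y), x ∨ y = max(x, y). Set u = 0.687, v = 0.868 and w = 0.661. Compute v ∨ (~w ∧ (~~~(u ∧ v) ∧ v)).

0.868

~w = 1 − 0.661 = 0.339
u ∧ v = min(0.687, 0.868) = 0.687
~(u ∧ v) = 1 − 0.687 = 0.313
~~(u ∧ v) = 1 − 0.313 = 0.687
~~~(u ∧ v) = 1 − 0.687 = 0.313
~~~(u ∧ v) ∧ v = min(0.313, 0.868) = 0.313
~w ∧ (~~~(u ∧ v) ∧ v) = min(0.339, 0.313) = 0.313
v ∨ (~w ∧ (~~~(u ∧ v) ∧ v)) = max(0.868, 0.313) = 0.868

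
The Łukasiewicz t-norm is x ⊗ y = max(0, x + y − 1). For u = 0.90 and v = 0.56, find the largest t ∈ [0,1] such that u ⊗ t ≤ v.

0.66

The residuum of the Łukasiewicz t-norm gives the supremum: min(1, 1 − 0.90 + 0.56).
1 − 0.90 + 0.56 = 0.66, so t = min(1, 0.66) = 0.66.
Check: 0.90 ⊗ 0.66 = max(0, 0.56) = 0.56 ≤ 0.56.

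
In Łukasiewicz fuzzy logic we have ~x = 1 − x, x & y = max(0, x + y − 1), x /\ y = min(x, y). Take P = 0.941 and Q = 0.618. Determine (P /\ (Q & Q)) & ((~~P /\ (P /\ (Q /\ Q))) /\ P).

0.000

Q & Q = max(0, 0.618 + 0.618 − 1) = max(0, 0.236) = 0.236
P /\ (Q & Q) = min(0.941, 0.236) = 0.236
~P = 1 − 0.941 = 0.059
~~P = 1 − 0.059 = 0.941
Q /\ Q = min(0.618, 0.618) = 0.618
P /\ (Q /\ Q) = min(0.941, 0.618) = 0.618
~~P /\ (P /\ (Q /\ Q)) = min(0.941, 0.618) = 0.618
(~~P /\ (P /\ (Q /\ Q))) /\ P = min(0.618, 0.941) = 0.618
(P /\ (Q & Q)) & ((~~P /\ (P /\ (Q /\ Q))) /\ P) = max(0, 0.236 + 0.618 − 1) = max(0, -0.146) = 0.000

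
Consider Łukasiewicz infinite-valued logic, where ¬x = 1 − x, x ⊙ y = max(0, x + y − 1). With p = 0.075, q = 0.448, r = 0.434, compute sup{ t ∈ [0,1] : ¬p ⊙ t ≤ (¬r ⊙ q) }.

¬p = 1 − 0.075 = 0.925
So the left factor is ¬p = 0.925.
¬r = 1 − 0.434 = 0.566
¬r ⊙ q = max(0, 0.566 + 0.448 − 1) = max(0, 0.014) = 0.014
So the right-hand bound is ¬r ⊙ q = 0.014.
The residuum of the Łukasiewicz t-norm gives the supremum: min(1, 1 − 0.925 + 0.014).
1 − 0.925 + 0.014 = 0.089, so t = min(1, 0.089) = 0.089.
Check: 0.925 ⊙ 0.089 = max(0, 0.014) = 0.014 ≤ 0.014.

0.089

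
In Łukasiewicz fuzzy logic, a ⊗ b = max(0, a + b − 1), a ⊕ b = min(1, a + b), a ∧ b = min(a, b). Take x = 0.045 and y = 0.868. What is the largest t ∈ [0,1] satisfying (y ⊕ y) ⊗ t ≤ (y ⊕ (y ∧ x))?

0.913

y ⊕ y = min(1, 0.868 + 0.868) = min(1, 1.736) = 1.000
So the left factor is y ⊕ y = 1.000.
y ∧ x = min(0.868, 0.045) = 0.045
y ⊕ (y ∧ x) = min(1, 0.868 + 0.045) = min(1, 0.913) = 0.913
So the right-hand bound is y ⊕ (y ∧ x) = 0.913.
The residuum of the Łukasiewicz t-norm gives the supremum: min(1, 1 − 1.000 + 0.913).
1 − 1.000 + 0.913 = 0.913, so t = min(1, 0.913) = 0.913.
Check: 1.000 ⊗ 0.913 = max(0, 0.913) = 0.913 ≤ 0.913.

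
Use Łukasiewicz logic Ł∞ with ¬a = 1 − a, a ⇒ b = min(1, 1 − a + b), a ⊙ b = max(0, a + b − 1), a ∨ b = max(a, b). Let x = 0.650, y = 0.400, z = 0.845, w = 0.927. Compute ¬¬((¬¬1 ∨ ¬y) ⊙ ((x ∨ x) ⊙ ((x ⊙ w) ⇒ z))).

0.650

¬1 = 1 − 1.000 = 0.000
¬¬1 = 1 − 0.000 = 1.000
¬y = 1 − 0.400 = 0.600
¬¬1 ∨ ¬y = max(1.000, 0.600) = 1.000
x ∨ x = max(0.650, 0.650) = 0.650
x ⊙ w = max(0, 0.650 + 0.927 − 1) = max(0, 0.577) = 0.577
(x ⊙ w) ⇒ z = min(1, 1 − 0.577 + 0.845) = min(1, 1.268) = 1.000
(x ∨ x) ⊙ ((x ⊙ w) ⇒ z) = max(0, 0.650 + 1.000 − 1) = max(0, 0.650) = 0.650
(¬¬1 ∨ ¬y) ⊙ ((x ∨ x) ⊙ ((x ⊙ w) ⇒ z)) = max(0, 1.000 + 0.650 − 1) = max(0, 0.650) = 0.650
¬((¬¬1 ∨ ¬y) ⊙ ((x ∨ x) ⊙ ((x ⊙ w) ⇒ z))) = 1 − 0.650 = 0.350
¬¬((¬¬1 ∨ ¬y) ⊙ ((x ∨ x) ⊙ ((x ⊙ w) ⇒ z))) = 1 − 0.350 = 0.650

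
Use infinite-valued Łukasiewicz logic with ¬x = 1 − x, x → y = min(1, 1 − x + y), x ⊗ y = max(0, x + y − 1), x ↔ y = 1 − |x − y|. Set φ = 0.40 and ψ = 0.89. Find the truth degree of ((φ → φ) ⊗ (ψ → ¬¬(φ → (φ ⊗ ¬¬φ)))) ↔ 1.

0.71

φ → φ = min(1, 1 − 0.40 + 0.40) = min(1, 1.00) = 1.00
¬φ = 1 − 0.40 = 0.60
¬¬φ = 1 − 0.60 = 0.40
φ ⊗ ¬¬φ = max(0, 0.40 + 0.40 − 1) = max(0, -0.20) = 0.00
φ → (φ ⊗ ¬¬φ) = min(1, 1 − 0.40 + 0.00) = min(1, 0.60) = 0.60
¬(φ → (φ ⊗ ¬¬φ)) = 1 − 0.60 = 0.40
¬¬(φ → (φ ⊗ ¬¬φ)) = 1 − 0.40 = 0.60
ψ → ¬¬(φ → (φ ⊗ ¬¬φ)) = min(1, 1 − 0.89 + 0.60) = min(1, 0.71) = 0.71
(φ → φ) ⊗ (ψ → ¬¬(φ → (φ ⊗ ¬¬φ))) = max(0, 1.00 + 0.71 − 1) = max(0, 0.71) = 0.71
((φ → φ) ⊗ (ψ → ¬¬(φ → (φ ⊗ ¬¬φ)))) ↔ 1 = 1 − |0.71 − 1.00| = 1 − 0.29 = 0.71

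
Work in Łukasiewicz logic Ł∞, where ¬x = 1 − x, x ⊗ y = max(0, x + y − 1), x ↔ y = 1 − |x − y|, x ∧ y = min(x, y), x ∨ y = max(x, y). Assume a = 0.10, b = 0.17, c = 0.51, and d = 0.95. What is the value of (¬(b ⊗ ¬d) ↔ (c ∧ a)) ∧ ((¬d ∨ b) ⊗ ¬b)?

¬d = 1 − 0.95 = 0.05
b ⊗ ¬d = max(0, 0.17 + 0.05 − 1) = max(0, -0.78) = 0.00
¬(b ⊗ ¬d) = 1 − 0.00 = 1.00
c ∧ a = min(0.51, 0.10) = 0.10
¬(b ⊗ ¬d) ↔ (c ∧ a) = 1 − |1.00 − 0.10| = 1 − 0.90 = 0.10
¬d ∨ b = max(0.05, 0.17) = 0.17
¬b = 1 − 0.17 = 0.83
(¬d ∨ b) ⊗ ¬b = max(0, 0.17 + 0.83 − 1) = max(0, 0.00) = 0.00
(¬(b ⊗ ¬d) ↔ (c ∧ a)) ∧ ((¬d ∨ b) ⊗ ¬b) = min(0.10, 0.00) = 0.00

0.00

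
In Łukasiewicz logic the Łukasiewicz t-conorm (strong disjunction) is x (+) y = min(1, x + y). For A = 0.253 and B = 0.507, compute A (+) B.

0.760

A (+) B = min(1, 0.253 + 0.507) = min(1, 0.760) = 0.760
For comparison, the Gödel t-conorm max(x, y) would give 0.507.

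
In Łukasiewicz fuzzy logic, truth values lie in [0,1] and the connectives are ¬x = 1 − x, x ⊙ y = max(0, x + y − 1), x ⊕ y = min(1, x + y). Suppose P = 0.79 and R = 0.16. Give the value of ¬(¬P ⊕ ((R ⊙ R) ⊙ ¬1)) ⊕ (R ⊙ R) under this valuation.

¬P = 1 − 0.79 = 0.21
R ⊙ R = max(0, 0.16 + 0.16 − 1) = max(0, -0.68) = 0.00
¬1 = 1 − 1.00 = 0.00
(R ⊙ R) ⊙ ¬1 = max(0, 0.00 + 0.00 − 1) = max(0, -1.00) = 0.00
¬P ⊕ ((R ⊙ R) ⊙ ¬1) = min(1, 0.21 + 0.00) = min(1, 0.21) = 0.21
¬(¬P ⊕ ((R ⊙ R) ⊙ ¬1)) = 1 − 0.21 = 0.79
¬(¬P ⊕ ((R ⊙ R) ⊙ ¬1)) ⊕ (R ⊙ R) = min(1, 0.79 + 0.00) = min(1, 0.79) = 0.79

0.79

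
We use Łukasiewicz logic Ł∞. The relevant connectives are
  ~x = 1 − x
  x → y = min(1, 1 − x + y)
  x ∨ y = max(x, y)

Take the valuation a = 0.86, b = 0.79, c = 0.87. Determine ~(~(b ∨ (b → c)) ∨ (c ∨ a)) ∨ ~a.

0.14

b → c = min(1, 1 − 0.79 + 0.87) = min(1, 1.08) = 1.00
b ∨ (b → c) = max(0.79, 1.00) = 1.00
~(b ∨ (b → c)) = 1 − 1.00 = 0.00
c ∨ a = max(0.87, 0.86) = 0.87
~(b ∨ (b → c)) ∨ (c ∨ a) = max(0.00, 0.87) = 0.87
~(~(b ∨ (b → c)) ∨ (c ∨ a)) = 1 − 0.87 = 0.13
~a = 1 − 0.86 = 0.14
~(~(b ∨ (b → c)) ∨ (c ∨ a)) ∨ ~a = max(0.13, 0.14) = 0.14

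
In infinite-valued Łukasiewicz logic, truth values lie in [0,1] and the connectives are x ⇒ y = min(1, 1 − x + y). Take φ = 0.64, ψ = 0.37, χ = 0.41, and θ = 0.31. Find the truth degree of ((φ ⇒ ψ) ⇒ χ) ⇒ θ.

0.63

φ ⇒ ψ = min(1, 1 − 0.64 + 0.37) = min(1, 0.73) = 0.73
(φ ⇒ ψ) ⇒ χ = min(1, 1 − 0.73 + 0.41) = min(1, 0.68) = 0.68
((φ ⇒ ψ) ⇒ χ) ⇒ θ = min(1, 1 − 0.68 + 0.31) = min(1, 0.63) = 0.63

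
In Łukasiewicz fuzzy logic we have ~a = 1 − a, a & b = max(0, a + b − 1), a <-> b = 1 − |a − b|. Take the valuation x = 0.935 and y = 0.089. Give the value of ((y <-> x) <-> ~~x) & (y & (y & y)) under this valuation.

0.000

y <-> x = 1 − |0.089 − 0.935| = 1 − 0.846 = 0.154
~x = 1 − 0.935 = 0.065
~~x = 1 − 0.065 = 0.935
(y <-> x) <-> ~~x = 1 − |0.154 − 0.935| = 1 − 0.781 = 0.219
y & y = max(0, 0.089 + 0.089 − 1) = max(0, -0.822) = 0.000
y & (y & y) = max(0, 0.089 + 0.000 − 1) = max(0, -0.911) = 0.000
((y <-> x) <-> ~~x) & (y & (y & y)) = max(0, 0.219 + 0.000 − 1) = max(0, -0.781) = 0.000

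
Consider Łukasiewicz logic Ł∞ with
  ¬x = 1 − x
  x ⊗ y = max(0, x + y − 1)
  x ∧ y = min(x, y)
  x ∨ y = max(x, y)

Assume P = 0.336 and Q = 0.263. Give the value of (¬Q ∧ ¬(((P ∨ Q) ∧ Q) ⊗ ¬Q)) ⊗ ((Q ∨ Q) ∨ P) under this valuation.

0.073

¬Q = 1 − 0.263 = 0.737
P ∨ Q = max(0.336, 0.263) = 0.336
(P ∨ Q) ∧ Q = min(0.336, 0.263) = 0.263
((P ∨ Q) ∧ Q) ⊗ ¬Q = max(0, 0.263 + 0.737 − 1) = max(0, 0.000) = 0.000
¬(((P ∨ Q) ∧ Q) ⊗ ¬Q) = 1 − 0.000 = 1.000
¬Q ∧ ¬(((P ∨ Q) ∧ Q) ⊗ ¬Q) = min(0.737, 1.000) = 0.737
Q ∨ Q = max(0.263, 0.263) = 0.263
(Q ∨ Q) ∨ P = max(0.263, 0.336) = 0.336
(¬Q ∧ ¬(((P ∨ Q) ∧ Q) ⊗ ¬Q)) ⊗ ((Q ∨ Q) ∨ P) = max(0, 0.737 + 0.336 − 1) = max(0, 0.073) = 0.073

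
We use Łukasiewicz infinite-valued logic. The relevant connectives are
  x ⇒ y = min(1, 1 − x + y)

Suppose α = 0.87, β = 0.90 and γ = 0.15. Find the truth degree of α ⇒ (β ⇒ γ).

β ⇒ γ = min(1, 1 − 0.90 + 0.15) = min(1, 0.25) = 0.25
α ⇒ (β ⇒ γ) = min(1, 1 − 0.87 + 0.25) = min(1, 0.38) = 0.38

0.38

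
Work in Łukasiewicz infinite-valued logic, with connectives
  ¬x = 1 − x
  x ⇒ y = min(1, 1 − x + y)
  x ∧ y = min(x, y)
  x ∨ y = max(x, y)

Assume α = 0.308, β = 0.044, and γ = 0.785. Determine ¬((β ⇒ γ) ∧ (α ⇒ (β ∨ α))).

0.000

β ⇒ γ = min(1, 1 − 0.044 + 0.785) = min(1, 1.741) = 1.000
β ∨ α = max(0.044, 0.308) = 0.308
α ⇒ (β ∨ α) = min(1, 1 − 0.308 + 0.308) = min(1, 1.000) = 1.000
(β ⇒ γ) ∧ (α ⇒ (β ∨ α)) = min(1.000, 1.000) = 1.000
¬((β ⇒ γ) ∧ (α ⇒ (β ∨ α))) = 1 − 1.000 = 0.000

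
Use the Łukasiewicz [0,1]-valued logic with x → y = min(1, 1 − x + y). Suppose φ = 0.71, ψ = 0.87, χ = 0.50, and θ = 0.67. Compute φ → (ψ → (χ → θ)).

1.00

χ → θ = min(1, 1 − 0.50 + 0.67) = min(1, 1.17) = 1.00
ψ → (χ → θ) = min(1, 1 − 0.87 + 1.00) = min(1, 1.13) = 1.00
φ → (ψ → (χ → θ)) = min(1, 1 − 0.71 + 1.00) = min(1, 1.29) = 1.00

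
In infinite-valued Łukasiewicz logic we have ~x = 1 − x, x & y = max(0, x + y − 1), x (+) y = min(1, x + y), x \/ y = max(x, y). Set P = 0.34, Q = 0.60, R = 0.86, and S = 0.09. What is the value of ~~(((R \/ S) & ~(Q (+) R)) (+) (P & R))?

R \/ S = max(0.86, 0.09) = 0.86
Q (+) R = min(1, 0.60 + 0.86) = min(1, 1.46) = 1.00
~(Q (+) R) = 1 − 1.00 = 0.00
(R \/ S) & ~(Q (+) R) = max(0, 0.86 + 0.00 − 1) = max(0, -0.14) = 0.00
P & R = max(0, 0.34 + 0.86 − 1) = max(0, 0.20) = 0.20
((R \/ S) & ~(Q (+) R)) (+) (P & R) = min(1, 0.00 + 0.20) = min(1, 0.20) = 0.20
~(((R \/ S) & ~(Q (+) R)) (+) (P & R)) = 1 − 0.20 = 0.80
~~(((R \/ S) & ~(Q (+) R)) (+) (P & R)) = 1 − 0.80 = 0.20

0.20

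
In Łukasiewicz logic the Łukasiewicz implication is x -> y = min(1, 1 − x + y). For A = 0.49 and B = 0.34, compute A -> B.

0.85

A -> B = min(1, 1 − 0.49 + 0.34) = min(1, 0.85) = 0.85
For comparison, the Gödel implication (1 if x ≤ y else y) would give 0.34.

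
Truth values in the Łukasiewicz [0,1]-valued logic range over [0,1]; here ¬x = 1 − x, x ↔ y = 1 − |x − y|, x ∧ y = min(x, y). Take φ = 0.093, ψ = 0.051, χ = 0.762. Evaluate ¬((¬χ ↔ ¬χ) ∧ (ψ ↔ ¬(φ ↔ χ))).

0.618

¬χ = 1 − 0.762 = 0.238
¬χ ↔ ¬χ = 1 − |0.238 − 0.238| = 1 − 0.000 = 1.000
φ ↔ χ = 1 − |0.093 − 0.762| = 1 − 0.669 = 0.331
¬(φ ↔ χ) = 1 − 0.331 = 0.669
ψ ↔ ¬(φ ↔ χ) = 1 − |0.051 − 0.669| = 1 − 0.618 = 0.382
(¬χ ↔ ¬χ) ∧ (ψ ↔ ¬(φ ↔ χ)) = min(1.000, 0.382) = 0.382
¬((¬χ ↔ ¬χ) ∧ (ψ ↔ ¬(φ ↔ χ))) = 1 − 0.382 = 0.618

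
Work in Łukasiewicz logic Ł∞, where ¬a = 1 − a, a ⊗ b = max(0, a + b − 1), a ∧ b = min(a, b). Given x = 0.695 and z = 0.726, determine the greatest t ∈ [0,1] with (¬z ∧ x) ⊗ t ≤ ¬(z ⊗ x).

1.000

¬z = 1 − 0.726 = 0.274
¬z ∧ x = min(0.274, 0.695) = 0.274
So the left factor is ¬z ∧ x = 0.274.
z ⊗ x = max(0, 0.726 + 0.695 − 1) = max(0, 0.421) = 0.421
¬(z ⊗ x) = 1 − 0.421 = 0.579
So the right-hand bound is ¬(z ⊗ x) = 0.579.
The residuum of the Łukasiewicz t-norm gives the supremum: min(1, 1 − 0.274 + 0.579).
1 − 0.274 + 0.579 = 1.305, so t = min(1, 1.305) = 1.000.
Check: 0.274 ⊗ 1.000 = max(0, 0.274) = 0.274 ≤ 0.579.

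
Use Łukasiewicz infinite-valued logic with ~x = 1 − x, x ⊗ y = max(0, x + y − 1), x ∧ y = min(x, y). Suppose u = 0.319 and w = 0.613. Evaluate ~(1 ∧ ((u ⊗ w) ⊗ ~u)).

u ⊗ w = max(0, 0.319 + 0.613 − 1) = max(0, -0.068) = 0.000
~u = 1 − 0.319 = 0.681
(u ⊗ w) ⊗ ~u = max(0, 0.000 + 0.681 − 1) = max(0, -0.319) = 0.000
1 ∧ ((u ⊗ w) ⊗ ~u) = min(1.000, 0.000) = 0.000
~(1 ∧ ((u ⊗ w) ⊗ ~u)) = 1 − 0.000 = 1.000

1.000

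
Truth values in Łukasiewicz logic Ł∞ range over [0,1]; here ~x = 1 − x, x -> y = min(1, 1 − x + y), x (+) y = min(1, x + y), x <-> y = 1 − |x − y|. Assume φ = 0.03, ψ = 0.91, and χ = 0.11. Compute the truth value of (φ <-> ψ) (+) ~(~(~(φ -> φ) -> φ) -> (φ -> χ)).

0.12

φ <-> ψ = 1 − |0.03 − 0.91| = 1 − 0.88 = 0.12
φ -> φ = min(1, 1 − 0.03 + 0.03) = min(1, 1.00) = 1.00
~(φ -> φ) = 1 − 1.00 = 0.00
~(φ -> φ) -> φ = min(1, 1 − 0.00 + 0.03) = min(1, 1.03) = 1.00
~(~(φ -> φ) -> φ) = 1 − 1.00 = 0.00
φ -> χ = min(1, 1 − 0.03 + 0.11) = min(1, 1.08) = 1.00
~(~(φ -> φ) -> φ) -> (φ -> χ) = min(1, 1 − 0.00 + 1.00) = min(1, 2.00) = 1.00
~(~(~(φ -> φ) -> φ) -> (φ -> χ)) = 1 − 1.00 = 0.00
(φ <-> ψ) (+) ~(~(~(φ -> φ) -> φ) -> (φ -> χ)) = min(1, 0.12 + 0.00) = min(1, 0.12) = 0.12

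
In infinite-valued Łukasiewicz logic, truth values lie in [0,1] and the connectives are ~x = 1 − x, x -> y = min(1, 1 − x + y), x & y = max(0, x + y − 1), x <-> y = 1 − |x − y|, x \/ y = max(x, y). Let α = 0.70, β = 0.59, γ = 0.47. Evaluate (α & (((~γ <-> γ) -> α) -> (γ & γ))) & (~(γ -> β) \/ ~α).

~γ = 1 − 0.47 = 0.53
~γ <-> γ = 1 − |0.53 − 0.47| = 1 − 0.06 = 0.94
(~γ <-> γ) -> α = min(1, 1 − 0.94 + 0.70) = min(1, 0.76) = 0.76
γ & γ = max(0, 0.47 + 0.47 − 1) = max(0, -0.06) = 0.00
((~γ <-> γ) -> α) -> (γ & γ) = min(1, 1 − 0.76 + 0.00) = min(1, 0.24) = 0.24
α & (((~γ <-> γ) -> α) -> (γ & γ)) = max(0, 0.70 + 0.24 − 1) = max(0, -0.06) = 0.00
γ -> β = min(1, 1 − 0.47 + 0.59) = min(1, 1.12) = 1.00
~(γ -> β) = 1 − 1.00 = 0.00
~α = 1 − 0.70 = 0.30
~(γ -> β) \/ ~α = max(0.00, 0.30) = 0.30
(α & (((~γ <-> γ) -> α) -> (γ & γ))) & (~(γ -> β) \/ ~α) = max(0, 0.00 + 0.30 − 1) = max(0, -0.70) = 0.00

0.00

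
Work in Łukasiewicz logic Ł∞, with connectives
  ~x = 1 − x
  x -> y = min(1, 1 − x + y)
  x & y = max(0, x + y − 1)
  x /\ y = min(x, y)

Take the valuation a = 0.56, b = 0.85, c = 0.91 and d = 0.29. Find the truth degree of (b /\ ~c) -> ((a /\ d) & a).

0.91

~c = 1 − 0.91 = 0.09
b /\ ~c = min(0.85, 0.09) = 0.09
a /\ d = min(0.56, 0.29) = 0.29
(a /\ d) & a = max(0, 0.29 + 0.56 − 1) = max(0, -0.15) = 0.00
(b /\ ~c) -> ((a /\ d) & a) = min(1, 1 − 0.09 + 0.00) = min(1, 0.91) = 0.91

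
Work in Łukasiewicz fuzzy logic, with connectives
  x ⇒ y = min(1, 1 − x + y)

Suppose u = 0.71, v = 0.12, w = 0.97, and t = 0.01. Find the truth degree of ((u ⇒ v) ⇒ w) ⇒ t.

0.01

u ⇒ v = min(1, 1 − 0.71 + 0.12) = min(1, 0.41) = 0.41
(u ⇒ v) ⇒ w = min(1, 1 − 0.41 + 0.97) = min(1, 1.56) = 1.00
((u ⇒ v) ⇒ w) ⇒ t = min(1, 1 − 1.00 + 0.01) = min(1, 0.01) = 0.01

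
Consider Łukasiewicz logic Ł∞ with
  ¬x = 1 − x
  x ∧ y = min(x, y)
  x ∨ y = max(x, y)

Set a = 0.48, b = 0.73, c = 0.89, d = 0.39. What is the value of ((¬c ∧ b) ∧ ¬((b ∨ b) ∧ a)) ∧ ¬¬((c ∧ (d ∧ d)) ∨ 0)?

¬c = 1 − 0.89 = 0.11
¬c ∧ b = min(0.11, 0.73) = 0.11
b ∨ b = max(0.73, 0.73) = 0.73
(b ∨ b) ∧ a = min(0.73, 0.48) = 0.48
¬((b ∨ b) ∧ a) = 1 − 0.48 = 0.52
(¬c ∧ b) ∧ ¬((b ∨ b) ∧ a) = min(0.11, 0.52) = 0.11
d ∧ d = min(0.39, 0.39) = 0.39
c ∧ (d ∧ d) = min(0.89, 0.39) = 0.39
(c ∧ (d ∧ d)) ∨ 0 = max(0.39, 0.00) = 0.39
¬((c ∧ (d ∧ d)) ∨ 0) = 1 − 0.39 = 0.61
¬¬((c ∧ (d ∧ d)) ∨ 0) = 1 − 0.61 = 0.39
((¬c ∧ b) ∧ ¬((b ∨ b) ∧ a)) ∧ ¬¬((c ∧ (d ∧ d)) ∨ 0) = min(0.11, 0.39) = 0.11

0.11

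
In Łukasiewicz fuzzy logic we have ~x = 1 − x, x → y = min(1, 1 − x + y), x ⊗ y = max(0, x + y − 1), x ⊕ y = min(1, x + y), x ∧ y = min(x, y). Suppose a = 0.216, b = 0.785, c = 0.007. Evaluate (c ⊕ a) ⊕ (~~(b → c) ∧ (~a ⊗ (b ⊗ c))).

c ⊕ a = min(1, 0.007 + 0.216) = min(1, 0.223) = 0.223
b → c = min(1, 1 − 0.785 + 0.007) = min(1, 0.222) = 0.222
~(b → c) = 1 − 0.222 = 0.778
~~(b → c) = 1 − 0.778 = 0.222
~a = 1 − 0.216 = 0.784
b ⊗ c = max(0, 0.785 + 0.007 − 1) = max(0, -0.208) = 0.000
~a ⊗ (b ⊗ c) = max(0, 0.784 + 0.000 − 1) = max(0, -0.216) = 0.000
~~(b → c) ∧ (~a ⊗ (b ⊗ c)) = min(0.222, 0.000) = 0.000
(c ⊕ a) ⊕ (~~(b → c) ∧ (~a ⊗ (b ⊗ c))) = min(1, 0.223 + 0.000) = min(1, 0.223) = 0.223

0.223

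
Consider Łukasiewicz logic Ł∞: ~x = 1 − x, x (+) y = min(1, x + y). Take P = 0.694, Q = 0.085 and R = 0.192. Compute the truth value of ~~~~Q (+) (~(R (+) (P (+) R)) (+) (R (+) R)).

~Q = 1 − 0.085 = 0.915
~~Q = 1 − 0.915 = 0.085
~~~Q = 1 − 0.085 = 0.915
~~~~Q = 1 − 0.915 = 0.085
P (+) R = min(1, 0.694 + 0.192) = min(1, 0.886) = 0.886
R (+) (P (+) R) = min(1, 0.192 + 0.886) = min(1, 1.078) = 1.000
~(R (+) (P (+) R)) = 1 − 1.000 = 0.000
R (+) R = min(1, 0.192 + 0.192) = min(1, 0.384) = 0.384
~(R (+) (P (+) R)) (+) (R (+) R) = min(1, 0.000 + 0.384) = min(1, 0.384) = 0.384
~~~~Q (+) (~(R (+) (P (+) R)) (+) (R (+) R)) = min(1, 0.085 + 0.384) = min(1, 0.469) = 0.469

0.469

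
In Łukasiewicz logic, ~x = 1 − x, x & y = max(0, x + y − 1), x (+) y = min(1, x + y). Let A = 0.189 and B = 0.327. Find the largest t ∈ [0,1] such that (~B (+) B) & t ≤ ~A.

~B = 1 − 0.327 = 0.673
~B (+) B = min(1, 0.673 + 0.327) = min(1, 1.000) = 1.000
So the left factor is ~B (+) B = 1.000.
~A = 1 − 0.189 = 0.811
So the right-hand bound is ~A = 0.811.
The residuum of the Łukasiewicz t-norm gives the supremum: min(1, 1 − 1.000 + 0.811).
1 − 1.000 + 0.811 = 0.811, so t = min(1, 0.811) = 0.811.
Check: 1.000 & 0.811 = max(0, 0.811) = 0.811 ≤ 0.811.

0.811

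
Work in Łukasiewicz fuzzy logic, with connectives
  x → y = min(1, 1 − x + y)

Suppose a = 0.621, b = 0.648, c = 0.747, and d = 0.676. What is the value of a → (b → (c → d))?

1.000

c → d = min(1, 1 − 0.747 + 0.676) = min(1, 0.929) = 0.929
b → (c → d) = min(1, 1 − 0.648 + 0.929) = min(1, 1.281) = 1.000
a → (b → (c → d)) = min(1, 1 − 0.621 + 1.000) = min(1, 1.379) = 1.000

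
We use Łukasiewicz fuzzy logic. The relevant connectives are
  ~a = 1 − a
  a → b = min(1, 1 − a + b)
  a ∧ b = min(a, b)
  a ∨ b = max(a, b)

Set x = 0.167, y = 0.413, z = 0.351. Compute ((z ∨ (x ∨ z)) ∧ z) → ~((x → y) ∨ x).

x ∨ z = max(0.167, 0.351) = 0.351
z ∨ (x ∨ z) = max(0.351, 0.351) = 0.351
(z ∨ (x ∨ z)) ∧ z = min(0.351, 0.351) = 0.351
x → y = min(1, 1 − 0.167 + 0.413) = min(1, 1.246) = 1.000
(x → y) ∨ x = max(1.000, 0.167) = 1.000
~((x → y) ∨ x) = 1 − 1.000 = 0.000
((z ∨ (x ∨ z)) ∧ z) → ~((x → y) ∨ x) = min(1, 1 − 0.351 + 0.000) = min(1, 0.649) = 0.649

0.649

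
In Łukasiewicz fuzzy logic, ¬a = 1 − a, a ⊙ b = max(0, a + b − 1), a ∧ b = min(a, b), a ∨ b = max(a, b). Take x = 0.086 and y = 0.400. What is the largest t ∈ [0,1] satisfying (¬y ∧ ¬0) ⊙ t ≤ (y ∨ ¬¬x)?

¬y = 1 − 0.400 = 0.600
¬0 = 1 − 0.000 = 1.000
¬y ∧ ¬0 = min(0.600, 1.000) = 0.600
So the left factor is ¬y ∧ ¬0 = 0.600.
¬x = 1 − 0.086 = 0.914
¬¬x = 1 − 0.914 = 0.086
y ∨ ¬¬x = max(0.400, 0.086) = 0.400
So the right-hand bound is y ∨ ¬¬x = 0.400.
The residuum of the Łukasiewicz t-norm gives the supremum: min(1, 1 − 0.600 + 0.400).
1 − 0.600 + 0.400 = 0.800, so t = min(1, 0.800) = 0.800.
Check: 0.600 ⊙ 0.800 = max(0, 0.400) = 0.400 ≤ 0.400.

0.800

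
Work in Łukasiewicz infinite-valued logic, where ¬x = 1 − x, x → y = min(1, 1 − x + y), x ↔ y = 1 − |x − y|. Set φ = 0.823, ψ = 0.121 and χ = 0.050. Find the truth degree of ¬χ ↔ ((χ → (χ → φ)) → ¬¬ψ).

¬χ = 1 − 0.050 = 0.950
χ → φ = min(1, 1 − 0.050 + 0.823) = min(1, 1.773) = 1.000
χ → (χ → φ) = min(1, 1 − 0.050 + 1.000) = min(1, 1.950) = 1.000
¬ψ = 1 − 0.121 = 0.879
¬¬ψ = 1 − 0.879 = 0.121
(χ → (χ → φ)) → ¬¬ψ = min(1, 1 − 1.000 + 0.121) = min(1, 0.121) = 0.121
¬χ ↔ ((χ → (χ → φ)) → ¬¬ψ) = 1 − |0.950 − 0.121| = 1 − 0.829 = 0.171

0.171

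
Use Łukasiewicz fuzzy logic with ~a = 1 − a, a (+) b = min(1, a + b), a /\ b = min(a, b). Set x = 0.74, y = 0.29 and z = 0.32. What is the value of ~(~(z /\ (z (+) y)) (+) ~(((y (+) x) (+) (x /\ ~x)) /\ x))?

z (+) y = min(1, 0.32 + 0.29) = min(1, 0.61) = 0.61
z /\ (z (+) y) = min(0.32, 0.61) = 0.32
~(z /\ (z (+) y)) = 1 − 0.32 = 0.68
y (+) x = min(1, 0.29 + 0.74) = min(1, 1.03) = 1.00
~x = 1 − 0.74 = 0.26
x /\ ~x = min(0.74, 0.26) = 0.26
(y (+) x) (+) (x /\ ~x) = min(1, 1.00 + 0.26) = min(1, 1.26) = 1.00
((y (+) x) (+) (x /\ ~x)) /\ x = min(1.00, 0.74) = 0.74
~(((y (+) x) (+) (x /\ ~x)) /\ x) = 1 − 0.74 = 0.26
~(z /\ (z (+) y)) (+) ~(((y (+) x) (+) (x /\ ~x)) /\ x) = min(1, 0.68 + 0.26) = min(1, 0.94) = 0.94
~(~(z /\ (z (+) y)) (+) ~(((y (+) x) (+) (x /\ ~x)) /\ x)) = 1 − 0.94 = 0.06

0.06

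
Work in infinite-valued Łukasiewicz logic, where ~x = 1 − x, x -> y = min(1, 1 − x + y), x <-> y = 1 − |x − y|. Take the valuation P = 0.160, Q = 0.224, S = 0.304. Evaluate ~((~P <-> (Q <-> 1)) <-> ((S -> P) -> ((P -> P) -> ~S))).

~P = 1 − 0.160 = 0.840
Q <-> 1 = 1 − |0.224 − 1.000| = 1 − 0.776 = 0.224
~P <-> (Q <-> 1) = 1 − |0.840 − 0.224| = 1 − 0.616 = 0.384
S -> P = min(1, 1 − 0.304 + 0.160) = min(1, 0.856) = 0.856
P -> P = min(1, 1 − 0.160 + 0.160) = min(1, 1.000) = 1.000
~S = 1 − 0.304 = 0.696
(P -> P) -> ~S = min(1, 1 − 1.000 + 0.696) = min(1, 0.696) = 0.696
(S -> P) -> ((P -> P) -> ~S) = min(1, 1 − 0.856 + 0.696) = min(1, 0.840) = 0.840
(~P <-> (Q <-> 1)) <-> ((S -> P) -> ((P -> P) -> ~S)) = 1 − |0.384 − 0.840| = 1 − 0.456 = 0.544
~((~P <-> (Q <-> 1)) <-> ((S -> P) -> ((P -> P) -> ~S))) = 1 − 0.544 = 0.456

0.456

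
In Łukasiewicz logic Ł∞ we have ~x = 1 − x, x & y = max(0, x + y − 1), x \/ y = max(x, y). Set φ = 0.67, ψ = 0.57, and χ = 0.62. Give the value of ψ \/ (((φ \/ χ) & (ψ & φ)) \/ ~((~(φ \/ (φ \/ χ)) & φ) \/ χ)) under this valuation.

0.57

φ \/ χ = max(0.67, 0.62) = 0.67
ψ & φ = max(0, 0.57 + 0.67 − 1) = max(0, 0.24) = 0.24
(φ \/ χ) & (ψ & φ) = max(0, 0.67 + 0.24 − 1) = max(0, -0.09) = 0.00
φ \/ (φ \/ χ) = max(0.67, 0.67) = 0.67
~(φ \/ (φ \/ χ)) = 1 − 0.67 = 0.33
~(φ \/ (φ \/ χ)) & φ = max(0, 0.33 + 0.67 − 1) = max(0, 0.00) = 0.00
(~(φ \/ (φ \/ χ)) & φ) \/ χ = max(0.00, 0.62) = 0.62
~((~(φ \/ (φ \/ χ)) & φ) \/ χ) = 1 − 0.62 = 0.38
((φ \/ χ) & (ψ & φ)) \/ ~((~(φ \/ (φ \/ χ)) & φ) \/ χ) = max(0.00, 0.38) = 0.38
ψ \/ (((φ \/ χ) & (ψ & φ)) \/ ~((~(φ \/ (φ \/ χ)) & φ) \/ χ)) = max(0.57, 0.38) = 0.57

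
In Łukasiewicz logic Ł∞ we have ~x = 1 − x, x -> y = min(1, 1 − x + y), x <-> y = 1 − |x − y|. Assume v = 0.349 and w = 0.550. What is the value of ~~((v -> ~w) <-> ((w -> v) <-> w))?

~w = 1 − 0.550 = 0.450
v -> ~w = min(1, 1 − 0.349 + 0.450) = min(1, 1.101) = 1.000
w -> v = min(1, 1 − 0.550 + 0.349) = min(1, 0.799) = 0.799
(w -> v) <-> w = 1 − |0.799 − 0.550| = 1 − 0.249 = 0.751
(v -> ~w) <-> ((w -> v) <-> w) = 1 − |1.000 − 0.751| = 1 − 0.249 = 0.751
~((v -> ~w) <-> ((w -> v) <-> w)) = 1 − 0.751 = 0.249
~~((v -> ~w) <-> ((w -> v) <-> w)) = 1 − 0.249 = 0.751

0.751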